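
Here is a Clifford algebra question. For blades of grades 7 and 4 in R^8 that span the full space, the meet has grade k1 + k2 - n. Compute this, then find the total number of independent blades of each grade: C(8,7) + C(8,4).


Meet grade = grade(A) + grade(B) - n
= 7 + 4 - 8 = 3
C(8,7) = 8
C(8,4) = 70
dim_A + dim_B = 8 + 70 = 78


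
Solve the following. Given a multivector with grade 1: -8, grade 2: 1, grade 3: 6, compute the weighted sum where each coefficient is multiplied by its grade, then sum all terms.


Grade-weighted sum = sum of grade_k * coefficient_k
1*(-8) = -8
2*1 = 2
3*6 = 18
Total = -8 + 2 + 18 = 12


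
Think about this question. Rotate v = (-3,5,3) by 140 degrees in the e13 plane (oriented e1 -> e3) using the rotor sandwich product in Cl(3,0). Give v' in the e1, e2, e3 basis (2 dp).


Rotor R = cos(70deg) - sin(70deg)*e13
Rotation angle theta = 2 * 70 = 140 degrees in the e13 plane (e1 -> e3).
The component perpendicular to the plane (e2) is invariant: v'_2 = v2 = 5.00
cos(140deg) = -0.7660, sin(140deg) = 0.6428
v'_1 = v1*cos(theta) - v3*sin(theta) = -3*(-0.7660) - 3*0.6428 = 0.37
v'_3 = v1*sin(theta) + v3*cos(theta) = -3*0.6428 + 3*(-0.7660) = -4.23
v' = 0.37*e1 + 5.00*e2 - 4.23*e3


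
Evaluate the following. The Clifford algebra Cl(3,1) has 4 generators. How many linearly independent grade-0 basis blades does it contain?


Number of grade-k basis blades in Cl(p,q) with n = p + q is C(n, k).
n = 3 + 1 = 4
C(4, 0) = 4! / (0! * 4!)
= 24 / (1 * 24)
= 1


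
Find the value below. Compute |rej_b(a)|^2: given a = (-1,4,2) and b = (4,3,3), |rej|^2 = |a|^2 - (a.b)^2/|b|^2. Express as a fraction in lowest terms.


|a|^2 = (-1)^2 + 4^2 + 2^2 = 21
|b|^2 = 4^2 + 3^2 + 3^2 = 34
a . b = (-1)*4 + 4*3 + 2*3 = 14
(a.b)^2 = 14^2 = 196
|rej|^2 = 21 - 196/34
= (714 - 196)/34
= 518/34
In lowest terms: 259/17


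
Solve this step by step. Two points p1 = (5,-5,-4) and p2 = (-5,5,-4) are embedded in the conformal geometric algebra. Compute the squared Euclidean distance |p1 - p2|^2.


p1 - p2 = (10, -10, 0)
|p1 - p2|^2 = 10^2 + (-10)^2 + 0^2
= 100 + 100 + 0
= 200


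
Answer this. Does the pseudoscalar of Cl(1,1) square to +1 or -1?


The pseudoscalar I = e1...e_n (product of all n generators) of Cl(p,q) satisfies I^2 = (-1)^(q + n(n-1)/2).
p = 1, q = 1, n = p + q = 2
n(n-1)/2 = 2 * 1 / 2 = 1
Exponent = q + n(n-1)/2 = 1 + 1 = 2
I^2 = (-1)^2 = +1


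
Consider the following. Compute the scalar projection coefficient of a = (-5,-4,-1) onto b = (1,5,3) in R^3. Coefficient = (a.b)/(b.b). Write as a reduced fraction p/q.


Projection coefficient = (a . b) / (b . b)
a . b = (-5)*1 + (-4)*5 + (-1)*3
= -5 + (-20) + (-3) = -28
b . b = 1^2 + 5^2 + 3^2
= 1 + 25 + 9 = 35
Coefficient = -28/35
In lowest terms: -4/5


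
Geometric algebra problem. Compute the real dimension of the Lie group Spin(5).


Spin(n) double-covers SO(n); both have Lie algebra so(n) of dimension n(n-1)/2.
n = 5
n(n-1) = 5 * 4 = 20
dim Spin(5) = 20/2 = 10


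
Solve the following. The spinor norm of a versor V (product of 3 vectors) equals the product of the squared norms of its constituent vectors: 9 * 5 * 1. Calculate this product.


Spinor norm N(V) = |v1|^2 * |v2|^2 * ... * |v3|^2
= 9 * 5 * 1
Running product: 9, 45, 45
N(V) = 45


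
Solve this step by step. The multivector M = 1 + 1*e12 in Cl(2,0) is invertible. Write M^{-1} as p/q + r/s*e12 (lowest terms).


M = 1 + 1*e12, where e12^2 = -1.
Since M commutes with its reverse ~M = a - b*e12, M * ~M = a^2 - b^2*e12^2 = a^2 + b^2.
So M^{-1} = ~M / (a^2 + b^2) = (a - b*e12)/(a^2 + b^2).
a^2 + b^2 = 1 + 1 = 2
Scalar part = 1/2 = 1/2
Bivector coeff = -1/2 = -1/2
M^{-1} = 1/2 - 1/2*e12


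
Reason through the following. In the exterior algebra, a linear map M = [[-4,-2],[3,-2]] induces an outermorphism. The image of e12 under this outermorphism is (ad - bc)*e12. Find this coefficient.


The outermorphism of a linear map f sends e1^e2 to f(e1)^f(e2).
f(e1) = -4*e1 + 3*e2
f(e2) = -2*e1 - 2*e2
f(e1) ^ f(e2) = (-4*e1 + 3*e2) ^ (-2*e1 - 2*e2)
= (-4)*(-2)*e12 + 3*(-2)*e21
= (8 - (-6))*e12
= 14*e12
Coefficient = 14


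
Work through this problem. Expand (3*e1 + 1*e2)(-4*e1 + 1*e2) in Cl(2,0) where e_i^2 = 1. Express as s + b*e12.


Expand: (3*e1 + 1*e2)(-4*e1 + 1*e2)
= 3*(-4)*e1e1 + 3*1*e1e2 + 1*(-4)*e2e1 + 1*1*e2e2
Using e1^2 = e2^2 = 1, e2e1 = -e1e2:
Scalar part s = 3*(-4) + 1*1 = -12 + 1 = -11
Bivector part b = 3*1 - 1*(-4) = 3 - (-4) = 7
uv = -11 + 7*e12


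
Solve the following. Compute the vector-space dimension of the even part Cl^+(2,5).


Even subalgebra dimension = 2^(n-1)
n = 2 + 5 = 7
2^(7 - 1) = 2^6 = 64
Verification: sum of C(7,k) for even k = 1 + 21 + 35 + 7 = 64
Result = 64


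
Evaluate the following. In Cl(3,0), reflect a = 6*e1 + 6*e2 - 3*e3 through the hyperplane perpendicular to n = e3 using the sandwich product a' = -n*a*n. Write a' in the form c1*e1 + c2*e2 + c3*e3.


Reflection formula: a' = -n*a*n, with n = e3 (unit vector, n^2 = 1).
For reflection through hyperplane perp to e3:
The component along e3 flips sign, others stay.
a = (6, 6, -3)
a' = (6, 6, 3)
a' = 6*e1 + 6*e2 + 3*e3


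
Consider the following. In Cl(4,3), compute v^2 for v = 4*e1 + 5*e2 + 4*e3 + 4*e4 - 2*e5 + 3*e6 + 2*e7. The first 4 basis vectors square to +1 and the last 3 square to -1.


v^2 = sum of c_i^2 * e_i^2
Positive signature terms (e_i^2 = +1): 4^2 + 5^2 + 4^2 + 4^2 = 73
Negative signature terms (e_j^2 = -1): (-2)^2 + 3^2 + 2^2 = 17
v^2 = 73 - 17 = 56


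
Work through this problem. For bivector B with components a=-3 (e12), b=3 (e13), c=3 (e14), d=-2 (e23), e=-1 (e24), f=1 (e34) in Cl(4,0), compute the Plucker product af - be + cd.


Plucker relation: af - be + cd
a*f = (-3)*1 = -3
b*e = 3*(-1) = -3
c*d = 3*(-2) = -6
af - be + cd = -3 - (-3) + (-6)
= -6


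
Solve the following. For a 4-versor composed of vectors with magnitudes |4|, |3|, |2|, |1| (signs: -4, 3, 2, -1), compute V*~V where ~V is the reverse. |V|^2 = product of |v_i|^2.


Each vector v_i has |v_i|^2 = s_i^2
Squared scales: (-4)^2 = 16, 3^2 = 9, 2^2 = 4, (-1)^2 = 1
|V|^2 = 16 * 9 * 4 * 1
= 576


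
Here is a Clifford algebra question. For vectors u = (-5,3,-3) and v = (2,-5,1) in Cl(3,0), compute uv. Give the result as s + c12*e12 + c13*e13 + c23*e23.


In Cl(3,0): e_i^2 = 1, e_ie_j = -e_je_i for i != j.
Scalar part = u . v = (-5)*2 + 3*(-5) + (-3)*1
= -10 + (-15) + (-3) = -28
e12 coeff = (-5)*(-5) - 3*2 = 25 - 6 = 19
e13 coeff = (-5)*1 - (-3)*2 = -5 - (-6) = 1
e23 coeff = 3*1 - (-3)*(-5) = 3 - 15 = -12
uv = -28 + 19*e12 + 1*e13 - 12*e23


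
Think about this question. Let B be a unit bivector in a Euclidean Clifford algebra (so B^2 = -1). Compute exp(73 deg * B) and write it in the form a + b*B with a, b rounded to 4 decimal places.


For a unit bivector B with B^2 = -1, the exponential series gives
e^(theta*B) = cos(theta) + sin(theta)*B (the GA analogue of Euler's formula).
theta = 73 degrees = 1.27409 rad
cos(73 deg) = 0.2924
sin(73 deg) = 0.9563
exp(theta*B) = 0.2924 + 0.9563*B


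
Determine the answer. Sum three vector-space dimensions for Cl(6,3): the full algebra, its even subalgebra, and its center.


n = 6 + 3 = 9
Total dim = 2^9 = 512
Even subalgebra dim = 2^8 = 256
n is odd, so center dim = 2
Sum = 512 + 256 + 2 = 770


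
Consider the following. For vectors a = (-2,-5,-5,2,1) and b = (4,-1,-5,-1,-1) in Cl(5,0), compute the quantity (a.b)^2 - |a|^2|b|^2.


a . b = (-2)*4 + (-5)*(-1) + (-5)*(-5) + 2*(-1) + 1*(-1)
= -8 + 5 + 25 + (-2) + (-1) = 19
|a|^2 = (-2)^2 + (-5)^2 + (-5)^2 + 2^2 + 1^2 = 59
|b|^2 = 4^2 + (-1)^2 + (-5)^2 + (-1)^2 + (-1)^2 = 44
(a.b)^2 = 19^2 = 361
|a|^2 * |b|^2 = 59 * 44 = 2596
Result = 361 - 2596 = -2235


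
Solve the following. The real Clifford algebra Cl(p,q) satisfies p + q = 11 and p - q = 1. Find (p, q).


We need p + q = 11 and p - q = 1.
Adding: 2p = 11 + 1 = 12, so p = 6.
Then q = 11 - 6 = 5.
(p, q) = (6, 5)


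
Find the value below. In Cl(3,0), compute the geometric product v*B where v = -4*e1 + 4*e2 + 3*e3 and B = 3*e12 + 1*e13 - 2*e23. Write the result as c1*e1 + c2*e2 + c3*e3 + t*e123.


vB has grade-1 (vector) and grade-3 (trivector) parts: vB = (v _| B) + (v ^ B).
Vector part <vB>_1:
  e1: -v2*b12 - v3*b13 = -(4)*(3) - (3)*(1) = -15
  e2: v1*b12 - v3*b23 = (-4)*(3) - (3)*(-2) = -6
  e3: v1*b13 + v2*b23 = (-4)*(1) + (4)*(-2) = -12
Trivector part <vB>_3:
  e123: v1*b23 - v2*b13 + v3*b12 = (-4)*(-2) - (4)*(1) + (3)*(3) = 13
vB = -15*e1 - 6*e2 - 12*e3 + 13*e123


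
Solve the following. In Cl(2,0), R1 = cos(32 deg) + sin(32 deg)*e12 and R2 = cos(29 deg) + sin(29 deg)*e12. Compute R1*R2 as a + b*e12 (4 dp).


Same-plane rotors commute and their half-angles add:
R1*R2 = cos(a1 + a2) + sin(a1 + a2)*e12.
a1 + a2 = 32 + 29 = 61 deg
cos(61 deg) = 0.4848
sin(61 deg) = 0.8746
R1*R2 = 0.4848 + 0.8746*e12


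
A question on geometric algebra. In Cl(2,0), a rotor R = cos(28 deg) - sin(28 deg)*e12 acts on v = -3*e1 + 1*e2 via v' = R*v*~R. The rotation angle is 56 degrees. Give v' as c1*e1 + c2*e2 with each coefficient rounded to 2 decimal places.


Rotor R = cos(28deg) - sin(28deg)*e12
Rotation angle theta = 2 * 28 = 56 degrees
v' = R*v*~R rotates v by theta.
cos(56deg) = 0.5592, sin(56deg) = 0.8290
v'_1 = -3*cos(56deg) - 1*sin(56deg)
= -3*0.5592 - 1*0.8290
= -2.51
v'_2 = -3*sin(56deg) + 1*cos(56deg)
= -3*0.8290 + 1*0.5592
= -1.93
v' = -2.51*e1 - 1.93*e2


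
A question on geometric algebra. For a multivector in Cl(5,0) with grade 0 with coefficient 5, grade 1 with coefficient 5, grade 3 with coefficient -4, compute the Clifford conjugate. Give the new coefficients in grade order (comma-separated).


Clifford conjugate sign for grade k: (-1)^(k(k+1)/2)
Grade 0: (-1)^(0*1/2) = (-1)^0 = 1, coeff 5 -> 5
Grade 1: (-1)^(1*2/2) = (-1)^1 = -1, coeff 5 -> -5
Grade 3: (-1)^(3*4/2) = (-1)^6 = 1, coeff -4 -> -4
Conjugated coefficients: 5, -5, -4


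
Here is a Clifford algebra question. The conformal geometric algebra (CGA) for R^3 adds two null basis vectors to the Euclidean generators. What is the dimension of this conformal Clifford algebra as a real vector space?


The conformal model of R^3 uses Cl(4,1): the 3 Euclidean generators plus two extra orthogonal generators e+ (e+^2 = +1) and e- (e-^2 = -1), from which the null vectors e0, einf are built.
Number of generators m = 3 + 2 = 5.
dim Cl(p,q) = 2^m = 2^5 = 32


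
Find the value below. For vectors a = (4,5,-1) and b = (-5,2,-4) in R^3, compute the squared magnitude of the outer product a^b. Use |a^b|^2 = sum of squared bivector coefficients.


a wedge b = (a1*b2 - a2*b1)*e12 + (a1*b3 - a3*b1)*e13 + (a2*b3 - a3*b2)*e23
e12 coeff: 4*2 - 5*(-5) = 8 - (-25) = 33
e13 coeff: 4*(-4) - (-1)*(-5) = -16 - 5 = -21
e23 coeff: 5*(-4) - (-1)*2 = -20 - (-2) = -18
|a wedge b|^2 = 33^2 + (-21)^2 + (-18)^2
= 1089 + 441 + 324
= 1854


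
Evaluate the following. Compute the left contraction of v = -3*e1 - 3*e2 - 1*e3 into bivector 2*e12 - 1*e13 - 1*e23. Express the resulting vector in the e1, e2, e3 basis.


Left contraction v _| B = <vB>_1 (grade-1 part of the geometric product vB).
Using e1_|e12 = e2, e2_|e12 = -e1, e1_|e13 = e3, e3_|e13 = -e1, e2_|e23 = e3, e3_|e23 = -e2:
e1 coeff: -v2*b12 - v3*b13 = -(-3)*(2) - (-1)*(-1) = 5
e2 coeff: v1*b12 - v3*b23 = (-3)*(2) - (-1)*(-1) = -7
e3 coeff: v1*b13 + v2*b23 = (-3)*(-1) + (-3)*(-1) = 6
v _| B = 5*e1 - 7*e2 + 6*e3


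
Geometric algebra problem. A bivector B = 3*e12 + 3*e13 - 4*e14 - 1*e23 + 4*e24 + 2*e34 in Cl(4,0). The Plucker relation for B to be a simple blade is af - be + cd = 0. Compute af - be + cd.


Plucker relation: af - be + cd
a*f = 3*2 = 6
b*e = 3*4 = 12
c*d = (-4)*(-1) = 4
af - be + cd = 6 - 12 + 4
= -2


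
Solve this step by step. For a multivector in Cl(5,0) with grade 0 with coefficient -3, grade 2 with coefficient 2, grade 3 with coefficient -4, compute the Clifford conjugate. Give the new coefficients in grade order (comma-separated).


Clifford conjugate sign for grade k: (-1)^(k(k+1)/2)
Grade 0: (-1)^(0*1/2) = (-1)^0 = 1, coeff -3 -> -3
Grade 2: (-1)^(2*3/2) = (-1)^3 = -1, coeff 2 -> -2
Grade 3: (-1)^(3*4/2) = (-1)^6 = 1, coeff -4 -> -4
Conjugated coefficients: -3, -2, -4


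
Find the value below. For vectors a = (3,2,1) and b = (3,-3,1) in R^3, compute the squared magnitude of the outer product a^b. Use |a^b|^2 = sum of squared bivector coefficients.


a wedge b = (a1*b2 - a2*b1)*e12 + (a1*b3 - a3*b1)*e13 + (a2*b3 - a3*b2)*e23
e12 coeff: 3*(-3) - 2*3 = -9 - 6 = -15
e13 coeff: 3*1 - 1*3 = 3 - 3 = 0
e23 coeff: 2*1 - 1*(-3) = 2 - (-3) = 5
|a wedge b|^2 = (-15)^2 + 0^2 + 5^2
= 225 + 0 + 25
= 250


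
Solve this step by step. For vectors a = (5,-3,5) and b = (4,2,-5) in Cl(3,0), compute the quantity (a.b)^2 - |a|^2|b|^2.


a . b = 5*4 + (-3)*2 + 5*(-5)
= 20 + (-6) + (-25) = -11
|a|^2 = 5^2 + (-3)^2 + 5^2 = 59
|b|^2 = 4^2 + 2^2 + (-5)^2 = 45
(a.b)^2 = (-11)^2 = 121
|a|^2 * |b|^2 = 59 * 45 = 2655
Result = 121 - 2655 = -2534


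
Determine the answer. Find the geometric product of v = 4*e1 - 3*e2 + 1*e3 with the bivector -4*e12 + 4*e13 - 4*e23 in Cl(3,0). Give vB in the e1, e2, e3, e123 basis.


vB has grade-1 (vector) and grade-3 (trivector) parts: vB = (v _| B) + (v ^ B).
Vector part <vB>_1:
  e1: -v2*b12 - v3*b13 = -(-3)*(-4) - (1)*(4) = -16
  e2: v1*b12 - v3*b23 = (4)*(-4) - (1)*(-4) = -12
  e3: v1*b13 + v2*b23 = (4)*(4) + (-3)*(-4) = 28
Trivector part <vB>_3:
  e123: v1*b23 - v2*b13 + v3*b12 = (4)*(-4) - (-3)*(4) + (1)*(-4) = -8
vB = -16*e1 - 12*e2 + 28*e3 - 8*e123


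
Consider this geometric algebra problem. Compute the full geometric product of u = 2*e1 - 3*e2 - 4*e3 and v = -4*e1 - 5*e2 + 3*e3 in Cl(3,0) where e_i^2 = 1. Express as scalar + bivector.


In Cl(3,0): e_i^2 = 1, e_ie_j = -e_je_i for i != j.
Scalar part = u . v = 2*(-4) + (-3)*(-5) + (-4)*3
= -8 + 15 + (-12) = -5
e12 coeff = 2*(-5) - (-3)*(-4) = -10 - 12 = -22
e13 coeff = 2*3 - (-4)*(-4) = 6 - 16 = -10
e23 coeff = (-3)*3 - (-4)*(-5) = -9 - 20 = -29
uv = -5 - 22*e12 - 10*e13 - 29*e23


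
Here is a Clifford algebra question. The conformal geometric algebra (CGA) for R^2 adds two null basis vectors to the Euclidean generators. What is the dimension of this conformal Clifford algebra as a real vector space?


The conformal model of R^2 uses Cl(3,1): the 2 Euclidean generators plus two extra orthogonal generators e+ (e+^2 = +1) and e- (e-^2 = -1), from which the null vectors e0, einf are built.
Number of generators m = 2 + 2 = 4.
dim Cl(p,q) = 2^m = 2^4 = 16


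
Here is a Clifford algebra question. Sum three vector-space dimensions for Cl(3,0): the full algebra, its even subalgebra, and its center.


n = 3 + 0 = 3
Total dim = 2^3 = 8
Even subalgebra dim = 2^2 = 4
n is odd, so center dim = 2
Sum = 8 + 4 + 2 = 14


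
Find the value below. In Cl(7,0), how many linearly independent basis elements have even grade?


Even subalgebra dimension = 2^(n-1)
n = 7 + 0 = 7
2^(7 - 1) = 2^6 = 64
Verification: sum of C(7,k) for even k = 1 + 21 + 35 + 7 = 64
Result = 64


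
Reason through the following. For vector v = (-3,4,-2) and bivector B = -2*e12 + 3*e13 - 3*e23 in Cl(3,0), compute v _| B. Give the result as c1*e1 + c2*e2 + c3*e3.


Left contraction v _| B = <vB>_1 (grade-1 part of the geometric product vB).
Using e1_|e12 = e2, e2_|e12 = -e1, e1_|e13 = e3, e3_|e13 = -e1, e2_|e23 = e3, e3_|e23 = -e2:
e1 coeff: -v2*b12 - v3*b13 = -(4)*(-2) - (-2)*(3) = 14
e2 coeff: v1*b12 - v3*b23 = (-3)*(-2) - (-2)*(-3) = 0
e3 coeff: v1*b13 + v2*b23 = (-3)*(3) + (4)*(-3) = -21
v _| B = 14*e1 + 0*e2 - 21*e3


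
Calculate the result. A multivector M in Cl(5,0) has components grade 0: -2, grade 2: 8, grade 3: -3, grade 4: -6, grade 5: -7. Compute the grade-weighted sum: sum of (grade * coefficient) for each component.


Grade-weighted sum = sum of grade_k * coefficient_k
0*(-2) = 0
2*8 = 16
3*(-3) = -9
4*(-6) = -24
5*(-7) = -35
Total = 0 + 16 + (-9) + (-24) + (-35) = -52


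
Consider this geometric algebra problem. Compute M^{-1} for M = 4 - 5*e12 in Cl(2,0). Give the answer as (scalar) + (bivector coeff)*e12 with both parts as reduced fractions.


M = 4 - 5*e12, where e12^2 = -1.
Since M commutes with its reverse ~M = a - b*e12, M * ~M = a^2 - b^2*e12^2 = a^2 + b^2.
So M^{-1} = ~M / (a^2 + b^2) = (a - b*e12)/(a^2 + b^2).
a^2 + b^2 = 16 + 25 = 41
Scalar part = 4/41 = 4/41
Bivector coeff = 5/41 = 5/41
M^{-1} = 4/41 + 5/41*e12


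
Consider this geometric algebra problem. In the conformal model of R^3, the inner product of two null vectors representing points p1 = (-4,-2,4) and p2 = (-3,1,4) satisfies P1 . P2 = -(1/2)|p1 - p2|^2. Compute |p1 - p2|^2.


p1 - p2 = (-1, -3, 0)
|p1 - p2|^2 = (-1)^2 + (-3)^2 + 0^2
= 1 + 9 + 0
= 10


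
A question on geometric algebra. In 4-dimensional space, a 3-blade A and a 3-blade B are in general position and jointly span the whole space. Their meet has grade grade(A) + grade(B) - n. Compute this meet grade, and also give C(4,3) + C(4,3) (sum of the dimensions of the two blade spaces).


Meet grade = grade(A) + grade(B) - n
= 3 + 3 - 4 = 2
C(4,3) = 4
C(4,3) = 4
dim_A + dim_B = 4 + 4 = 8


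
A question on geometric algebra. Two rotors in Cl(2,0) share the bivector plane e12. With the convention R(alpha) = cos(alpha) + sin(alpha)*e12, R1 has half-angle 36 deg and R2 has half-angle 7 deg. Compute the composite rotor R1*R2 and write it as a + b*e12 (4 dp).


Same-plane rotors commute and their half-angles add:
R1*R2 = cos(a1 + a2) + sin(a1 + a2)*e12.
a1 + a2 = 36 + 7 = 43 deg
cos(43 deg) = 0.7314
sin(43 deg) = 0.6820
R1*R2 = 0.7314 + 0.6820*e12


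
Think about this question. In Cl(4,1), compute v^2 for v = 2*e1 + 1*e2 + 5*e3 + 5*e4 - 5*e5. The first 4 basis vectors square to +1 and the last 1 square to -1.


v^2 = sum of c_i^2 * e_i^2
Positive signature terms (e_i^2 = +1): 2^2 + 1^2 + 5^2 + 5^2 = 55
Negative signature terms (e_j^2 = -1): (-5)^2 = 25
v^2 = 55 - 25 = 30


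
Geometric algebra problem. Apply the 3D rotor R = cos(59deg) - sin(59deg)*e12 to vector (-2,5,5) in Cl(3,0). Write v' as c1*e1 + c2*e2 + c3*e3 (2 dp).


Rotor R = cos(59deg) - sin(59deg)*e12
Rotation angle theta = 2 * 59 = 118 degrees in the e12 plane (e1 -> e2).
The component perpendicular to the plane (e3) is invariant: v'_3 = v3 = 5.00
cos(118deg) = -0.4695, sin(118deg) = 0.8829
v'_1 = v1*cos(theta) - v2*sin(theta) = -2*(-0.4695) - 5*0.8829 = -3.48
v'_2 = v1*sin(theta) + v2*cos(theta) = -2*0.8829 + 5*(-0.4695) = -4.11
v' = -3.48*e1 - 4.11*e2 + 5.00*e3


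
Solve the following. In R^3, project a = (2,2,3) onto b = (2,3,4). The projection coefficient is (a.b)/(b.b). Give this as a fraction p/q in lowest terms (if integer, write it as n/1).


Projection coefficient = (a . b) / (b . b)
a . b = 2*2 + 2*3 + 3*4
= 4 + 6 + 12 = 22
b . b = 2^2 + 3^2 + 4^2
= 4 + 9 + 16 = 29
Coefficient = 22/29
In lowest terms: 22/29


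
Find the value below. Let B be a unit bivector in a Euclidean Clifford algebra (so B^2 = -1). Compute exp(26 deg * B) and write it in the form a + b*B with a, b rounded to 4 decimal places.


For a unit bivector B with B^2 = -1, the exponential series gives
e^(theta*B) = cos(theta) + sin(theta)*B (the GA analogue of Euler's formula).
theta = 26 degrees = 0.453786 rad
cos(26 deg) = 0.8988
sin(26 deg) = 0.4384
exp(theta*B) = 0.8988 + 0.4384*B


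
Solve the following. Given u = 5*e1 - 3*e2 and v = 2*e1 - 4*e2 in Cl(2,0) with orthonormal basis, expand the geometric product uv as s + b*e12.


Expand: (5*e1 - 3*e2)(2*e1 - 4*e2)
= 5*2*e1e1 + 5*(-4)*e1e2 + (-3)*2*e2e1 + (-3)*(-4)*e2e2
Using e1^2 = e2^2 = 1, e2e1 = -e1e2:
Scalar part s = 5*2 + (-3)*(-4) = 10 + 12 = 22
Bivector part b = 5*(-4) - (-3)*2 = -20 - (-6) = -14
uv = 22 - 14*e12


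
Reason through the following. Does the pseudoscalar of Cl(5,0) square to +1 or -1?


The pseudoscalar I = e1...e_n (product of all n generators) of Cl(p,q) satisfies I^2 = (-1)^(q + n(n-1)/2).
p = 5, q = 0, n = p + q = 5
n(n-1)/2 = 5 * 4 / 2 = 10
Exponent = q + n(n-1)/2 = 0 + 10 = 10
I^2 = (-1)^10 = +1


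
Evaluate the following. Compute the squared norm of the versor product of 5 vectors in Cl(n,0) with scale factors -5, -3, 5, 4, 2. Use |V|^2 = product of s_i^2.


Each vector v_i has |v_i|^2 = s_i^2
Squared scales: (-5)^2 = 25, (-3)^2 = 9, 5^2 = 25, 4^2 = 16, 2^2 = 4
|V|^2 = 25 * 9 * 25 * 16 * 4
= 360000


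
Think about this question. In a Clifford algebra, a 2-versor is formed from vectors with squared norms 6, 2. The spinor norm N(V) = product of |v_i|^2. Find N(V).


Spinor norm N(V) = |v1|^2 * |v2|^2 * ... * |v2|^2
= 6 * 2
Running product: 6, 12
N(V) = 12


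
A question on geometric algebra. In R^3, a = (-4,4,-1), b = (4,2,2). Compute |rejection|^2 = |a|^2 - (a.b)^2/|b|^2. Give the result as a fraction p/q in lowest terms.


|a|^2 = (-4)^2 + 4^2 + (-1)^2 = 33
|b|^2 = 4^2 + 2^2 + 2^2 = 24
a . b = (-4)*4 + 4*2 + (-1)*2 = -10
(a.b)^2 = (-10)^2 = 100
|rej|^2 = 33 - 100/24
= (792 - 100)/24
= 692/24
In lowest terms: 173/6


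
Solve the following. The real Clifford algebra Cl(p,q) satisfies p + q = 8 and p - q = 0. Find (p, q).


We need p + q = 8 and p - q = 0.
Adding: 2p = 8 + 0 = 8, so p = 4.
Then q = 8 - 4 = 4.
(p, q) = (4, 4)


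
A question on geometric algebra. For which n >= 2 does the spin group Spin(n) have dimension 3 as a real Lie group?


dim Spin(n) = dim so(n) = n(n-1)/2.
Solve n(n-1)/2 = 3, i.e. n^2 - n - 6 = 0.
Discriminant = 1 + 8*3 = 25
n = (1 + sqrt(25))/2 = (1 + 5)/2 = 3


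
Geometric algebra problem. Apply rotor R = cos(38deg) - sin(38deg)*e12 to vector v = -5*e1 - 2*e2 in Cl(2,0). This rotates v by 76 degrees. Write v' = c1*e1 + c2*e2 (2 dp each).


Rotor R = cos(38deg) - sin(38deg)*e12
Rotation angle theta = 2 * 38 = 76 degrees
v' = R*v*~R rotates v by theta.
cos(76deg) = 0.2419, sin(76deg) = 0.9703
v'_1 = -5*cos(76deg) - (-2)*sin(76deg)
= -5*0.2419 - (-2)*0.9703
= 0.73
v'_2 = -5*sin(76deg) + (-2)*cos(76deg)
= -5*0.9703 + (-2)*0.2419
= -5.34
v' = 0.73*e1 - 5.34*e2


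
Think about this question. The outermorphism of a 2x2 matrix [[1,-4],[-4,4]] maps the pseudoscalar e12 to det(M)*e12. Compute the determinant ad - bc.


The outermorphism of a linear map f sends e1^e2 to f(e1)^f(e2).
f(e1) = 1*e1 - 4*e2
f(e2) = -4*e1 + 4*e2
f(e1) ^ f(e2) = (1*e1 - 4*e2) ^ (-4*e1 + 4*e2)
= 1*4*e12 + (-4)*(-4)*e21
= (4 - 16)*e12
= -12*e12
Coefficient = -12


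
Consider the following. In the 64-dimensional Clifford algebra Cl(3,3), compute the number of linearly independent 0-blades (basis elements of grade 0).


Number of grade-k basis blades in Cl(p,q) with n = p + q is C(n, k).
n = 3 + 3 = 6
C(6, 0) = 6! / (0! * 6!)
= 720 / (1 * 720)
= 1


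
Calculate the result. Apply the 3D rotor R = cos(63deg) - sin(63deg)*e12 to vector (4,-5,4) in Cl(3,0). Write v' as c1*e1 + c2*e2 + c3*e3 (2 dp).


Rotor R = cos(63deg) - sin(63deg)*e12
Rotation angle theta = 2 * 63 = 126 degrees in the e12 plane (e1 -> e2).
The component perpendicular to the plane (e3) is invariant: v'_3 = v3 = 4.00
cos(126deg) = -0.5878, sin(126deg) = 0.8090
v'_1 = v1*cos(theta) - v2*sin(theta) = 4*(-0.5878) - (-5)*0.8090 = 1.69
v'_2 = v1*sin(theta) + v2*cos(theta) = 4*0.8090 + (-5)*(-0.5878) = 6.17
v' = 1.69*e1 + 6.17*e2 + 4.00*e3


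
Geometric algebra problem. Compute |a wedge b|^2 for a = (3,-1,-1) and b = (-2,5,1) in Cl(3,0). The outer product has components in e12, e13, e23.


a wedge b = (a1*b2 - a2*b1)*e12 + (a1*b3 - a3*b1)*e13 + (a2*b3 - a3*b2)*e23
e12 coeff: 3*5 - (-1)*(-2) = 15 - 2 = 13
e13 coeff: 3*1 - (-1)*(-2) = 3 - 2 = 1
e23 coeff: (-1)*1 - (-1)*5 = -1 - (-5) = 4
|a wedge b|^2 = 13^2 + 1^2 + 4^2
= 169 + 1 + 16
= 186


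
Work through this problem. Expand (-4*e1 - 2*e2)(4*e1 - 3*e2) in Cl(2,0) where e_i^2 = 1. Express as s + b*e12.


Expand: (-4*e1 - 2*e2)(4*e1 - 3*e2)
= (-4)*4*e1e1 + (-4)*(-3)*e1e2 + (-2)*4*e2e1 + (-2)*(-3)*e2e2
Using e1^2 = e2^2 = 1, e2e1 = -e1e2:
Scalar part s = (-4)*4 + (-2)*(-3) = -16 + 6 = -10
Bivector part b = (-4)*(-3) - (-2)*4 = 12 - (-8) = 20
uv = -10 + 20*e12


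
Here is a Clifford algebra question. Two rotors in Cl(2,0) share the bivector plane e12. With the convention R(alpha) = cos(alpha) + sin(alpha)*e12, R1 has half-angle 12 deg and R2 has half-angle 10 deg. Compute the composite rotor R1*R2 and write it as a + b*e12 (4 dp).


Same-plane rotors commute and their half-angles add:
R1*R2 = cos(a1 + a2) + sin(a1 + a2)*e12.
a1 + a2 = 12 + 10 = 22 deg
cos(22 deg) = 0.9272
sin(22 deg) = 0.3746
R1*R2 = 0.9272 + 0.3746*e12


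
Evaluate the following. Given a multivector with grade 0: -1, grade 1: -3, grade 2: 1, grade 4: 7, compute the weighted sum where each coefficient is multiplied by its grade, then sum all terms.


Grade-weighted sum = sum of grade_k * coefficient_k
0*(-1) = 0
1*(-3) = -3
2*1 = 2
4*7 = 28
Total = 0 + (-3) + 2 + 28 = 27


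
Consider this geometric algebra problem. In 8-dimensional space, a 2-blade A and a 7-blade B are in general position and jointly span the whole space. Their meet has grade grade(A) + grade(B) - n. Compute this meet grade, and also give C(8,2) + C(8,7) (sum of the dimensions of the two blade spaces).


Meet grade = grade(A) + grade(B) - n
= 2 + 7 - 8 = 1
C(8,2) = 28
C(8,7) = 8
dim_A + dim_B = 28 + 8 = 36


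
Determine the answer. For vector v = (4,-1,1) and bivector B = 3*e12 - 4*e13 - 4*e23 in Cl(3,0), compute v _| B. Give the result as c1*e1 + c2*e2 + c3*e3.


Left contraction v _| B = <vB>_1 (grade-1 part of the geometric product vB).
Using e1_|e12 = e2, e2_|e12 = -e1, e1_|e13 = e3, e3_|e13 = -e1, e2_|e23 = e3, e3_|e23 = -e2:
e1 coeff: -v2*b12 - v3*b13 = -(-1)*(3) - (1)*(-4) = 7
e2 coeff: v1*b12 - v3*b23 = (4)*(3) - (1)*(-4) = 16
e3 coeff: v1*b13 + v2*b23 = (4)*(-4) + (-1)*(-4) = -12
v _| B = 7*e1 + 16*e2 - 12*e3


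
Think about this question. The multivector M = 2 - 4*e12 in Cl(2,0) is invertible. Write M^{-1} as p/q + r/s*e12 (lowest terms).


M = 2 - 4*e12, where e12^2 = -1.
Since M commutes with its reverse ~M = a - b*e12, M * ~M = a^2 - b^2*e12^2 = a^2 + b^2.
So M^{-1} = ~M / (a^2 + b^2) = (a - b*e12)/(a^2 + b^2).
a^2 + b^2 = 4 + 16 = 20
Scalar part = 2/20 = 1/10
Bivector coeff = 4/20 = 1/5
M^{-1} = 1/10 + 1/5*e12


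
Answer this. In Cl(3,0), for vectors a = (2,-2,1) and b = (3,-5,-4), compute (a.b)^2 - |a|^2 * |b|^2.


a . b = 2*3 + (-2)*(-5) + 1*(-4)
= 6 + 10 + (-4) = 12
|a|^2 = 2^2 + (-2)^2 + 1^2 = 9
|b|^2 = 3^2 + (-5)^2 + (-4)^2 = 50
(a.b)^2 = 12^2 = 144
|a|^2 * |b|^2 = 9 * 50 = 450
Result = 144 - 450 = -306


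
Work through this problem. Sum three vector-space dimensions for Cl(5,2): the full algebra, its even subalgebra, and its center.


n = 5 + 2 = 7
Total dim = 2^7 = 128
Even subalgebra dim = 2^6 = 64
n is odd, so center dim = 2
Sum = 128 + 64 + 2 = 194


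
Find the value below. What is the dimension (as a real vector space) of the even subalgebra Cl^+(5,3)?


Even subalgebra dimension = 2^(n-1)
n = 5 + 3 = 8
2^(8 - 1) = 2^7 = 128
Verification: sum of C(8,k) for even k = 1 + 28 + 70 + 28 + 1 = 128
Result = 128


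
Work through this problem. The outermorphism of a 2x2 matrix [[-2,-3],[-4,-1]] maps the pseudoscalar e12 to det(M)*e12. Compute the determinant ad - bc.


The outermorphism of a linear map f sends e1^e2 to f(e1)^f(e2).
f(e1) = -2*e1 - 4*e2
f(e2) = -3*e1 - 1*e2
f(e1) ^ f(e2) = (-2*e1 - 4*e2) ^ (-3*e1 - 1*e2)
= (-2)*(-1)*e12 + (-4)*(-3)*e21
= (2 - 12)*e12
= -10*e12
Coefficient = -10


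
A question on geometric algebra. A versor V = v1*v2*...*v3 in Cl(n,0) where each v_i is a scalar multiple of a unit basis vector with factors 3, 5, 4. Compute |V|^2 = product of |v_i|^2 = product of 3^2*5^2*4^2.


Each vector v_i has |v_i|^2 = s_i^2
Squared scales: 3^2 = 9, 5^2 = 25, 4^2 = 16
|V|^2 = 9 * 25 * 16
= 3600


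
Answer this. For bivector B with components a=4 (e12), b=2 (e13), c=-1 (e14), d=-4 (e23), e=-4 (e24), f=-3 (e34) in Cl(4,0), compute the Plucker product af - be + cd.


Plucker relation: af - be + cd
a*f = 4*(-3) = -12
b*e = 2*(-4) = -8
c*d = (-1)*(-4) = 4
af - be + cd = -12 - (-8) + 4
= 0


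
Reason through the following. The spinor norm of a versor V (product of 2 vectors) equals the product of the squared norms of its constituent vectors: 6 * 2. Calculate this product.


Spinor norm N(V) = |v1|^2 * |v2|^2 * ... * |v2|^2
= 6 * 2
Running product: 6, 12
N(V) = 12


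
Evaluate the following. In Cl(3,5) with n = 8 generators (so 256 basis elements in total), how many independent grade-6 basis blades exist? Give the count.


Number of grade-k basis blades in Cl(p,q) with n = p + q is C(n, k).
n = 3 + 5 = 8
C(8, 6) = 8! / (6! * 2!)
= 40320 / (720 * 2)
= 28


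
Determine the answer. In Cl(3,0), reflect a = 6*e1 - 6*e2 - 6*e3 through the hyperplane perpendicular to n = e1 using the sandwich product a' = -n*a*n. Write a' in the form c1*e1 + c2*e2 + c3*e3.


Reflection formula: a' = -n*a*n, with n = e1 (unit vector, n^2 = 1).
For reflection through hyperplane perp to e1:
The component along e1 flips sign, others stay.
a = (6, -6, -6)
a' = (-6, -6, -6)
a' = -6*e1 - 6*e2 - 6*e3


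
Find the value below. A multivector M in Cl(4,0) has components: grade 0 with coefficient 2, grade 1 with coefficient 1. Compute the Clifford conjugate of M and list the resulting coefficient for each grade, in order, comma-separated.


Clifford conjugate sign for grade k: (-1)^(k(k+1)/2)
Grade 0: (-1)^(0*1/2) = (-1)^0 = 1, coeff 2 -> 2
Grade 1: (-1)^(1*2/2) = (-1)^1 = -1, coeff 1 -> -1
Conjugated coefficients: 2, -1


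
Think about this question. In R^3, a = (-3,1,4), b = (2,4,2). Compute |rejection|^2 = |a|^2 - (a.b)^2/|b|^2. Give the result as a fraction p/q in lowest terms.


|a|^2 = (-3)^2 + 1^2 + 4^2 = 26
|b|^2 = 2^2 + 4^2 + 2^2 = 24
a . b = (-3)*2 + 1*4 + 4*2 = 6
(a.b)^2 = 6^2 = 36
|rej|^2 = 26 - 36/24
= (624 - 36)/24
= 588/24
In lowest terms: 49/2


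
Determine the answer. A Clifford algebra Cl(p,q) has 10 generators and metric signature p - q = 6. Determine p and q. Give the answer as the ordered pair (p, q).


We need p + q = 10 and p - q = 6.
Adding: 2p = 10 + 6 = 16, so p = 8.
Then q = 10 - 8 = 2.
(p, q) = (8, 2)


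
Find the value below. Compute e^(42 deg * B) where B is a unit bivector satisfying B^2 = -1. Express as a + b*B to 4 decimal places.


For a unit bivector B with B^2 = -1, the exponential series gives
e^(theta*B) = cos(theta) + sin(theta)*B (the GA analogue of Euler's formula).
theta = 42 degrees = 0.733038 rad
cos(42 deg) = 0.7431
sin(42 deg) = 0.6691
exp(theta*B) = 0.7431 + 0.6691*B


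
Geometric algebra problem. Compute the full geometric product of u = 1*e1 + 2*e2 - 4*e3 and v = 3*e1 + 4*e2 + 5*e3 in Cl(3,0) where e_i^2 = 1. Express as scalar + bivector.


In Cl(3,0): e_i^2 = 1, e_ie_j = -e_je_i for i != j.
Scalar part = u . v = 1*3 + 2*4 + (-4)*5
= 3 + 8 + (-20) = -9
e12 coeff = 1*4 - 2*3 = 4 - 6 = -2
e13 coeff = 1*5 - (-4)*3 = 5 - (-12) = 17
e23 coeff = 2*5 - (-4)*4 = 10 - (-16) = 26
uv = -9 - 2*e12 + 17*e13 + 26*e23


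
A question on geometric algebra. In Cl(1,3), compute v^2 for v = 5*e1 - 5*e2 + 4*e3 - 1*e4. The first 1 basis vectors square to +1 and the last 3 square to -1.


v^2 = sum of c_i^2 * e_i^2
Positive signature terms (e_i^2 = +1): 5^2 = 25
Negative signature terms (e_j^2 = -1): (-5)^2 + 4^2 + (-1)^2 = 42
v^2 = 25 - 42 = -17


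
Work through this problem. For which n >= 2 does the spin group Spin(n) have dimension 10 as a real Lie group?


dim Spin(n) = dim so(n) = n(n-1)/2.
Solve n(n-1)/2 = 10, i.e. n^2 - n - 20 = 0.
Discriminant = 1 + 8*10 = 81
n = (1 + sqrt(81))/2 = (1 + 9)/2 = 5


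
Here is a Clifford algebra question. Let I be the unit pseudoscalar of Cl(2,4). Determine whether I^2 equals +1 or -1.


The pseudoscalar I = e1...e_n (product of all n generators) of Cl(p,q) satisfies I^2 = (-1)^(q + n(n-1)/2).
p = 2, q = 4, n = p + q = 6
n(n-1)/2 = 6 * 5 / 2 = 15
Exponent = q + n(n-1)/2 = 4 + 15 = 19
I^2 = (-1)^19 = -1


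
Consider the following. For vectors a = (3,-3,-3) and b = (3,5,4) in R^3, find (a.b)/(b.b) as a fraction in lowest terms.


Projection coefficient = (a . b) / (b . b)
a . b = 3*3 + (-3)*5 + (-3)*4
= 9 + (-15) + (-12) = -18
b . b = 3^2 + 5^2 + 4^2
= 9 + 25 + 16 = 50
Coefficient = -18/50
In lowest terms: -9/25


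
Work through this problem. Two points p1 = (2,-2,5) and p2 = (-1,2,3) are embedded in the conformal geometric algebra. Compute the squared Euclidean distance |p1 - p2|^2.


p1 - p2 = (3, -4, 2)
|p1 - p2|^2 = 3^2 + (-4)^2 + 2^2
= 9 + 16 + 4
= 29


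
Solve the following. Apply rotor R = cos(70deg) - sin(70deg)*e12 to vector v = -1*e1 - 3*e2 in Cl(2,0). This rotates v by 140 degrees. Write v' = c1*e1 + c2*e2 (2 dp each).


Rotor R = cos(70deg) - sin(70deg)*e12
Rotation angle theta = 2 * 70 = 140 degrees
v' = R*v*~R rotates v by theta.
cos(140deg) = -0.7660, sin(140deg) = 0.6428
v'_1 = -1*cos(140deg) - (-3)*sin(140deg)
= -1*(-0.7660) - (-3)*0.6428
= 2.69
v'_2 = -1*sin(140deg) + (-3)*cos(140deg)
= -1*0.6428 + (-3)*(-0.7660)
= 1.66
v' = 2.69*e1 + 1.66*e2


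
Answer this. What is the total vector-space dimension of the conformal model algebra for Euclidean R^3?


The conformal model of R^3 uses Cl(4,1): the 3 Euclidean generators plus two extra orthogonal generators e+ (e+^2 = +1) and e- (e-^2 = -1), from which the null vectors e0, einf are built.
Number of generators m = 3 + 2 = 5.
dim Cl(p,q) = 2^m = 2^5 = 32


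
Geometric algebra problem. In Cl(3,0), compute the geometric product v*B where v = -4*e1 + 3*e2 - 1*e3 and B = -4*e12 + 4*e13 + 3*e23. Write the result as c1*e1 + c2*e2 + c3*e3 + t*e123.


vB has grade-1 (vector) and grade-3 (trivector) parts: vB = (v _| B) + (v ^ B).
Vector part <vB>_1:
  e1: -v2*b12 - v3*b13 = -(3)*(-4) - (-1)*(4) = 16
  e2: v1*b12 - v3*b23 = (-4)*(-4) - (-1)*(3) = 19
  e3: v1*b13 + v2*b23 = (-4)*(4) + (3)*(3) = -7
Trivector part <vB>_3:
  e123: v1*b23 - v2*b13 + v3*b12 = (-4)*(3) - (3)*(4) + (-1)*(-4) = -20
vB = 16*e1 + 19*e2 - 7*e3 - 20*e123


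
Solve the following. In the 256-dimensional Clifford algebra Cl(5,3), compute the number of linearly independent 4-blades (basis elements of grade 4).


Number of grade-k basis blades in Cl(p,q) with n = p + q is C(n, k).
n = 5 + 3 = 8
C(8, 4) = 8! / (4! * 4!)
= 40320 / (24 * 24)
= 70


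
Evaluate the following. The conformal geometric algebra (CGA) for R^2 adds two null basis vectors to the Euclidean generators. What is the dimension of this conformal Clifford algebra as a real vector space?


The conformal model of R^2 uses Cl(3,1): the 2 Euclidean generators plus two extra orthogonal generators e+ (e+^2 = +1) and e- (e-^2 = -1), from which the null vectors e0, einf are built.
Number of generators m = 2 + 2 = 4.
dim Cl(p,q) = 2^m = 2^4 = 16


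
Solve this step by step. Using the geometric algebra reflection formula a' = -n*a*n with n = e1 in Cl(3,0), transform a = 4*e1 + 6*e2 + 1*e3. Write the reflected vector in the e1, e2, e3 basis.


Reflection formula: a' = -n*a*n, with n = e1 (unit vector, n^2 = 1).
For reflection through hyperplane perp to e1:
The component along e1 flips sign, others stay.
a = (4, 6, 1)
a' = (-4, 6, 1)
a' = -4*e1 + 6*e2 + 1*e3


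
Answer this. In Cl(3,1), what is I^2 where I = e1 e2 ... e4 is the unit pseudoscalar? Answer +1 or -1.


The pseudoscalar I = e1...e_n (product of all n generators) of Cl(p,q) satisfies I^2 = (-1)^(q + n(n-1)/2).
p = 3, q = 1, n = p + q = 4
n(n-1)/2 = 4 * 3 / 2 = 6
Exponent = q + n(n-1)/2 = 1 + 6 = 7
I^2 = (-1)^7 = -1


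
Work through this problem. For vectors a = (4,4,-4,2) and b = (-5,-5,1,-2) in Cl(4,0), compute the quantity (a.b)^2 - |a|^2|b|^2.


a . b = 4*(-5) + 4*(-5) + (-4)*1 + 2*(-2)
= -20 + (-20) + (-4) + (-4) = -48
|a|^2 = 4^2 + 4^2 + (-4)^2 + 2^2 = 52
|b|^2 = (-5)^2 + (-5)^2 + 1^2 + (-2)^2 = 55
(a.b)^2 = (-48)^2 = 2304
|a|^2 * |b|^2 = 52 * 55 = 2860
Result = 2304 - 2860 = -556


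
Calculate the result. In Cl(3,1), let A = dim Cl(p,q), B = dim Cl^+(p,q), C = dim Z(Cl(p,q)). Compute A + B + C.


n = 3 + 1 = 4
Total dim = 2^4 = 16
Even subalgebra dim = 2^3 = 8
n is even, so center dim = 1
Sum = 16 + 8 + 1 = 25


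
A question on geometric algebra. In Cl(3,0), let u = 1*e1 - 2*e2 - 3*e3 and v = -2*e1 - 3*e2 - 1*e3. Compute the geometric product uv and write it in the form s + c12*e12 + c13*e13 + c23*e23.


In Cl(3,0): e_i^2 = 1, e_ie_j = -e_je_i for i != j.
Scalar part = u . v = 1*(-2) + (-2)*(-3) + (-3)*(-1)
= -2 + 6 + 3 = 7
e12 coeff = 1*(-3) - (-2)*(-2) = -3 - 4 = -7
e13 coeff = 1*(-1) - (-3)*(-2) = -1 - 6 = -7
e23 coeff = (-2)*(-1) - (-3)*(-3) = 2 - 9 = -7
uv = 7 - 7*e12 - 7*e13 - 7*e23


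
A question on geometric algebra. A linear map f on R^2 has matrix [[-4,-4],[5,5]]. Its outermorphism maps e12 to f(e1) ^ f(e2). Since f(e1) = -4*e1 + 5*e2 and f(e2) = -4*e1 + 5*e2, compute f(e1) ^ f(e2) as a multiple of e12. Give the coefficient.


The outermorphism of a linear map f sends e1^e2 to f(e1)^f(e2).
f(e1) = -4*e1 + 5*e2
f(e2) = -4*e1 + 5*e2
f(e1) ^ f(e2) = (-4*e1 + 5*e2) ^ (-4*e1 + 5*e2)
= (-4)*5*e12 + 5*(-4)*e21
= (-20 - (-20))*e12
= 0*e12
Coefficient = 0


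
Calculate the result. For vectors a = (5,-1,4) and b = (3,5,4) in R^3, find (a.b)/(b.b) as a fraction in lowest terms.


Projection coefficient = (a . b) / (b . b)
a . b = 5*3 + (-1)*5 + 4*4
= 15 + (-5) + 16 = 26
b . b = 3^2 + 5^2 + 4^2
= 9 + 25 + 16 = 50
Coefficient = 26/50
In lowest terms: 13/25


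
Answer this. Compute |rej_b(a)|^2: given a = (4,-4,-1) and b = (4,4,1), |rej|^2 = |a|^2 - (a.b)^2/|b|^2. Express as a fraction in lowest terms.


|a|^2 = 4^2 + (-4)^2 + (-1)^2 = 33
|b|^2 = 4^2 + 4^2 + 1^2 = 33
a . b = 4*4 + (-4)*4 + (-1)*1 = -1
(a.b)^2 = (-1)^2 = 1
|rej|^2 = 33 - 1/33
= (1089 - 1)/33
= 1088/33
In lowest terms: 1088/33


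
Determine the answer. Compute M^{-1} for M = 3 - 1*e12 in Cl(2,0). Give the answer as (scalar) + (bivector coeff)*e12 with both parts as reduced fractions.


M = 3 - 1*e12, where e12^2 = -1.
Since M commutes with its reverse ~M = a - b*e12, M * ~M = a^2 - b^2*e12^2 = a^2 + b^2.
So M^{-1} = ~M / (a^2 + b^2) = (a - b*e12)/(a^2 + b^2).
a^2 + b^2 = 9 + 1 = 10
Scalar part = 3/10 = 3/10
Bivector coeff = 1/10 = 1/10
M^{-1} = 3/10 + 1/10*e12


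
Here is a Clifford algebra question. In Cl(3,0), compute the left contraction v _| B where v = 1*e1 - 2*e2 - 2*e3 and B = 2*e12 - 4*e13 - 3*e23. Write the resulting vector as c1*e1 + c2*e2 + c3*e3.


Left contraction v _| B = <vB>_1 (grade-1 part of the geometric product vB).
Using e1_|e12 = e2, e2_|e12 = -e1, e1_|e13 = e3, e3_|e13 = -e1, e2_|e23 = e3, e3_|e23 = -e2:
e1 coeff: -v2*b12 - v3*b13 = -(-2)*(2) - (-2)*(-4) = -4
e2 coeff: v1*b12 - v3*b23 = (1)*(2) - (-2)*(-3) = -4
e3 coeff: v1*b13 + v2*b23 = (1)*(-4) + (-2)*(-3) = 2
v _| B = -4*e1 - 4*e2 + 2*e3


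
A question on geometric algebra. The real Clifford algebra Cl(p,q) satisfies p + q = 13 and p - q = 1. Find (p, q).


We need p + q = 13 and p - q = 1.
Adding: 2p = 13 + 1 = 14, so p = 7.
Then q = 13 - 7 = 6.
(p, q) = (7, 6)


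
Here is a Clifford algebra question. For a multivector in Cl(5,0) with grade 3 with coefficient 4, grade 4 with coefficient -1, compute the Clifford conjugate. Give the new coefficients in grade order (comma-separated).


Clifford conjugate sign for grade k: (-1)^(k(k+1)/2)
Grade 3: (-1)^(3*4/2) = (-1)^6 = 1, coeff 4 -> 4
Grade 4: (-1)^(4*5/2) = (-1)^10 = 1, coeff -1 -> -1
Conjugated coefficients: 4, -1


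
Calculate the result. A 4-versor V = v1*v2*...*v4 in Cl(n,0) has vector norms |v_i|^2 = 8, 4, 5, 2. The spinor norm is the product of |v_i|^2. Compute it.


Spinor norm N(V) = |v1|^2 * |v2|^2 * ... * |v4|^2
= 8 * 4 * 5 * 2
Running product: 8, 32, 160, 320
N(V) = 320


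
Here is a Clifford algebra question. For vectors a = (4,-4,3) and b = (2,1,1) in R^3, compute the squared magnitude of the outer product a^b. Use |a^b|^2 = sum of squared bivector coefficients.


a wedge b = (a1*b2 - a2*b1)*e12 + (a1*b3 - a3*b1)*e13 + (a2*b3 - a3*b2)*e23
e12 coeff: 4*1 - (-4)*2 = 4 - (-8) = 12
e13 coeff: 4*1 - 3*2 = 4 - 6 = -2
e23 coeff: (-4)*1 - 3*1 = -4 - 3 = -7
|a wedge b|^2 = 12^2 + (-2)^2 + (-7)^2
= 144 + 4 + 49
= 197
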